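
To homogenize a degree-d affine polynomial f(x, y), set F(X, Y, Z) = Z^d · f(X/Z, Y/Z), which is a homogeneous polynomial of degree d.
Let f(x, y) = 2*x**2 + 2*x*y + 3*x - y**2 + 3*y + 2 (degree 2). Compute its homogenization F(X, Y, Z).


F(X, Y, Z) = 2*X**2 + 2*X*Y + 3*X*Z - Y**2 + 3*Y*Z + 2*Z**2

deg(f) = 2.
Substitute x = X/Z, y = Y/Z into f, then multiply by Z^2.
  monomial 2·x^2·y^0 ↦ 2·X^2·Y^0·Z^0.
  monomial 2·x^1·y^1 ↦ 2·X^1·Y^1·Z^0.
  monomial 3·x^1·y^0 ↦ 3·X^1·Y^0·Z^1.
  monomial -1·x^0·y^2 ↦ -1·X^0·Y^2·Z^0.
  monomial 3·x^0·y^1 ↦ 3·X^0·Y^1·Z^1.
  monomial 2·x^0·y^0 ↦ 2·X^0·Y^0·Z^2.
Collecting: F(X, Y, Z) = 2*X**2 + 2*X*Y + 3*X*Z - Y**2 + 3*Y*Z + 2*Z**2.


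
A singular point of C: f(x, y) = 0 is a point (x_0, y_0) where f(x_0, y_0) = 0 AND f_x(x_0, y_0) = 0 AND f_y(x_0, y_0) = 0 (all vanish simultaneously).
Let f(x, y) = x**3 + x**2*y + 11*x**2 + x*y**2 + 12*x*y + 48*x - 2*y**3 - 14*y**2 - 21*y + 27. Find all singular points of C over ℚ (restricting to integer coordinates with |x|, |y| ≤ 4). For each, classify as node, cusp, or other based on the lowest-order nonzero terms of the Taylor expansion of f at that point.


Singular points: {(-3, -3)}; classification: node.

Compute partial derivatives:
  f_x = 3*x**2 + 2*x*y + 22*x + y**2 + 12*y + 48.
  f_y = x**2 + 2*x*y + 12*x - 6*y**2 - 28*y - 21.
Scan x_0 ∈ {−4, ..., 4}. For each x_0, f_y(x_0, y) is a polynomial in y; find its integer roots y ∈ {−4, ..., 4}, then test f_x and f at those candidates.
  x = -4: f_y(-4, y) = -6*y**2 - 36*y - 53; no integer root y with |y| ≤ 4.
  x = -3: f_y(-3, y) = -6*y**2 - 34*y - 48; vanishes at y ∈ {-3}. (-3, -3): f_x = 0, f = 0 — SINGULAR.
  x = -2: f_y(-2, y) = -6*y**2 - 32*y - 41; no integer root y with |y| ≤ 4.
  x = -1: f_y(-1, y) = -6*y**2 - 30*y - 32; no integer root y with |y| ≤ 4.
  x = 0: f_y(0, y) = -6*y**2 - 28*y - 21; no integer root y with |y| ≤ 4.
  x = 1: f_y(1, y) = -6*y**2 - 26*y - 8; vanishes at y ∈ {-4}. (1, -4): f_x = 33 ≠ 0.
  x = 2: f_y(2, y) = -6*y**2 - 24*y + 7; no integer root y with |y| ≤ 4.
  x = 3: f_y(3, y) = -6*y**2 - 22*y + 24; no integer root y with |y| ≤ 4.
  x = 4: f_y(4, y) = -6*y**2 - 20*y + 43; no integer root y with |y| ≤ 4.
Only singular point on the grid: (-3, -3).
Classify: substitute x = -3 + u, y = -3 + v and expand: f = u**3 + u**2*v - u**2 + u*v**2 - 2*v**3 + v**2.
No constant or linear terms (consistent with a singular point). Quadratic part: -u**2 + v**2. Cubic part: u**3 + u**2*v + u*v**2 - 2*v**3.
The quadratic part v**2 - u**2 = (v − u)(v + u) splits into two distinct linear factors, so there are two distinct tangent lines y − -3 = ±(x − -3) — this is a node (ordinary double point).
Classification: node.


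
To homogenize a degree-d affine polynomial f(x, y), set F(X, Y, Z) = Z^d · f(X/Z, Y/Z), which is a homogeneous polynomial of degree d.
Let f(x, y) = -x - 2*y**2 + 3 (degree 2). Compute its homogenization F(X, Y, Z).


F(X, Y, Z) = -X*Z - 2*Y**2 + 3*Z**2

deg(f) = 2.
Substitute x = X/Z, y = Y/Z into f, then multiply by Z^2.
  monomial -1·x^1·y^0 ↦ -1·X^1·Y^0·Z^1.
  monomial -2·x^0·y^2 ↦ -2·X^0·Y^2·Z^0.
  monomial 3·x^0·y^0 ↦ 3·X^0·Y^0·Z^2.
Collecting: F(X, Y, Z) = -X*Z - 2*Y**2 + 3*Z**2.


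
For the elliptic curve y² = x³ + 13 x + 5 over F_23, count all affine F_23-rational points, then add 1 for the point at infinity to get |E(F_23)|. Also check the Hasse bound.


Affine points = {(2, 4), (2, 19), (3, 5), (3, 18), (4, 11), (4, 12), (6, 0), (7, 5), (7, 18), (8, 0), (9, 0), (10, 10), (10, 13), (12, 7), (12, 16), (13, 5), (13, 18), (16, 10), (16, 13), (19, 2), (19, 21), (20, 10), (20, 13)}; affine count = 23; |E(F_23)| = 24.

Discriminant check: Δ ∝ 4a³ + 27b² = 4·13³ + 27·5² = 4·2197 + 27·25 ≡ 10 (mod 23). Nonzero ⇒ E is nonsingular.
For each x ∈ F_23, compute rhs = x³ + 13·x + 5 mod 23, then count y ∈ F_23 with y² ≡ rhs.
  x = 0: rhs = 5, matching y values: none (0 points).
  x = 1: rhs = 19, matching y values: none (0 points).
  x = 2: rhs = 16, matching y values: 4, 19 (2 points).
  x = 3: rhs = 2, matching y values: 5, 18 (2 points).
  x = 4: rhs = 6, matching y values: 11, 12 (2 points).
  x = 5: rhs = 11, matching y values: none (0 points).
  x = 6: rhs = 0, matching y values: 0 (1 points).
  x = 7: rhs = 2, matching y values: 5, 18 (2 points).
  x = 8: rhs = 0, matching y values: 0 (1 points).
  x = 9: rhs = 0, matching y values: 0 (1 points).
  x = 10: rhs = 8, matching y values: 10, 13 (2 points).
  x = 11: rhs = 7, matching y values: none (0 points).
  x = 12: rhs = 3, matching y values: 7, 16 (2 points).
  x = 13: rhs = 2, matching y values: 5, 18 (2 points).
  x = 14: rhs = 10, matching y values: none (0 points).
  x = 15: rhs = 10, matching y values: none (0 points).
  x = 16: rhs = 8, matching y values: 10, 13 (2 points).
  x = 17: rhs = 10, matching y values: none (0 points).
  x = 18: rhs = 22, matching y values: none (0 points).
  x = 19: rhs = 4, matching y values: 2, 21 (2 points).
  x = 20: rhs = 8, matching y values: 10, 13 (2 points).
  x = 21: rhs = 17, matching y values: none (0 points).
  x = 22: rhs = 14, matching y values: none (0 points).
Total affine count: 23.
Full point count |E(F_23)| = 23 + 1 = 24.
Hasse bound: |24 − (23+1)| = |0| = 0 ≤ 2√23 ≈ 9.5917 ✓.


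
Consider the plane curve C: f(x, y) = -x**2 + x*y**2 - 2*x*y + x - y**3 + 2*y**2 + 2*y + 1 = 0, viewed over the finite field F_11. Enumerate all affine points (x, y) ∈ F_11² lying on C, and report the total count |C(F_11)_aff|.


Affine F_11-points: {(1, 8), (2, 1), (4, 0), (4, 8), (4, 9), (5, 9), (8, 0), (8, 5), (9, 1), (10, 4)}; count = 10.

For each of the 121 pairs (x, y) ∈ F_11², evaluate f(x, y) mod 11. Record the zeros.
  x = 0: [0↦1, 1↦4, 2↦5, 3↦9, 4↦10, 5↦2, 6↦1, 7↦1, 8↦7, 9↦2, 10↦2]  zeros at y ∈ ∅
  x = 1: [0↦1, 1↦3, 2↦5, 3↦1, 4↦7, 5↦6, 6↦3, 7↦3, 8↦0, 9↦10, 10↦5]  zeros at y ∈ {8}
  x = 2: [0↦10, 1↦0, 2↦3, 3↦2, 4↦2, 5↦8, 6↦3, 7↦3, 8↦2, 9↦5, 10↦6]  zeros at y ∈ {1}
  x = 3: [0↦6, 1↦6, 2↦10, 3↦1, 4↦6, 5↦8, 6↦1, 7↦1, 8↦2, 9↦9, 10↦5]  zeros at y ∈ ∅
  x = 4: [0↦0, 1↦10, 2↦4, 3↦9, 4↦8, 5↦6, 6↦8, 7↦8, 8↦0, 9↦0, 10↦2]  zeros at y ∈ {0, 8, 9}
  x = 5: [0↦3, 1↦1, 2↦7, 3↦4, 4↦8, 5↦2, 6↦2, 7↦2, 8↦7, 9↦0, 10↦8]  zeros at y ∈ {9}
  x = 6: [0↦4, 1↦1, 2↦8, 3↦8, 4↦6, 5↦7, 6↦5, 7↦5, 8↦1, 9↦9, 10↦1]  zeros at y ∈ ∅
  x = 7: [0↦3, 1↦10, 2↦7, 3↦10, 4↦2, 5↦10, 6↦6, 7↦6, 8↦4, 9↦5, 10↦3]  zeros at y ∈ ∅
  x = 8: [0↦0, 1↦6, 2↦4, 3↦10, 4↦7, 5↦0, 6↦5, 7↦5, 8↦5, 9↦10, 10↦3]  zeros at y ∈ {0, 5}
  x = 9: [0↦6, 1↦0, 2↦10, 3↦8, 4↦10, 5↦10, 6↦2, 7↦2, 8↦4, 9↦2, 10↦1]  zeros at y ∈ {1}
  x = 10: [0↦10, 1↦3, 2↦3, 3↦4, 4↦0, 5↦7, 6↦8, 7↦8, 8↦1, 9↦3, 10↦8]  zeros at y ∈ {4}
Collecting zeros: affine points = {(1, 8), (2, 1), (4, 0), (4, 8), (4, 9), (5, 9), (8, 0), (8, 5), (9, 1), (10, 4)}.
Total count |C(F_11)_aff| = 10.


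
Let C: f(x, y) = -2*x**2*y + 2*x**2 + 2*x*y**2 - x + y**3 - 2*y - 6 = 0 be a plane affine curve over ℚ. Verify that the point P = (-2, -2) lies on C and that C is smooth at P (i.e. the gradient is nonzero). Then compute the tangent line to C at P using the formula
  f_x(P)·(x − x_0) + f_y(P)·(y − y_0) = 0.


Tangent line at P: -17*x + 18*y + 2 = 0.

Step 1: f(-2, -2) = 0, so P lies on C.
Step 2: partial derivatives
  f_x(x, y) = -4*x*y + 4*x + 2*y**2 - 1, f_y(x, y) = -2*x**2 + 4*x*y + 3*y**2 - 2.
  f_x(P) = -17, f_y(P) = 18 (gradient nonzero, so P is smooth).
Step 3: tangent line at P: -17·(x − -2) + 18·(y − -2) = 0.
Expanding: -17*x + 18*y + 2 = 0.


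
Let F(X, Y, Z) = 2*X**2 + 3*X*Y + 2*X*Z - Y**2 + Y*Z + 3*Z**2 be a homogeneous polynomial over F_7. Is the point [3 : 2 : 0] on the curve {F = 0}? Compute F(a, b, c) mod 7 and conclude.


F(3,2,0) ≡ 4 (mod 7); P is NOT on the curve.

Evaluate F(3, 2, 0) term-by-term (mod 7).
  2*X**2 ↦ 2·9·1·1 = 18
  3*X*Y ↦ 3·3·2·1 = 18
  2*X*Z ↦ 2·3·1·0 = 0
  -Y**2 ↦ -1·1·4·1 = -4
  Y*Z ↦ 1·1·2·0 = 0
  3*Z**2 ↦ 3·1·1·0 = 0
Sum: F(3, 2, 0) = (18) + (18) + (0) + (-4) + (0) + (0) = 32.
Reducing mod 7: 32 ≡ 4 (mod 7).
Since F(a, b, c) ≡ 4 ≠ 0 (mod 7), P does NOT lie on the curve.


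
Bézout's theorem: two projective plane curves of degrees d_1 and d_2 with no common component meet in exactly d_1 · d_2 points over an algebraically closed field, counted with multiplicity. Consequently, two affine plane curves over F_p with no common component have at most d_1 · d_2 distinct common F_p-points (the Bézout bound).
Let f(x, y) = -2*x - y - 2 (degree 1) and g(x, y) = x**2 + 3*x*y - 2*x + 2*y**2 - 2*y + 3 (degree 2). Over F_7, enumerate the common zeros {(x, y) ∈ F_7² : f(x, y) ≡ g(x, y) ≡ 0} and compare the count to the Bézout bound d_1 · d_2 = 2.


Common zeros: ∅; count = 0; Bézout bound = 2.

deg(f) = 1, deg(g) = 2, so Bézout bound = 2.
Scan x ∈ F_7. For each x, list the y ∈ F_7 with f(x, y) ≡ 0 and those with g(x, y) ≡ 0 (mod 7); the common zeros in that column are the intersection.
  x = 0: f ≡ 0 at y ∈ {5}; g ≡ 0 at y ∈ {2, 6}; common: ∅.
  x = 1: f ≡ 0 at y ∈ {3}; g ≡ 0 at y ∈ ∅; common: ∅.
  x = 2: f ≡ 0 at y ∈ {1}; g ≡ 0 at y ∈ ∅; common: ∅.
  x = 3: f ≡ 0 at y ∈ {6}; g ≡ 0 at y ∈ {2, 5}; common: ∅.
  x = 4: f ≡ 0 at y ∈ {4}; g ≡ 0 at y ∈ ∅; common: ∅.
  x = 5: f ≡ 0 at y ∈ {2}; g ≡ 0 at y ∈ {5, 6}; common: ∅.
  x = 6: f ≡ 0 at y ∈ {0}; g ≡ 0 at y ∈ ∅; common: ∅.
Collecting: common zeros = ∅, so the count is 0.
Comparison with the Bézout bound: 0 ≤ 2 = deg(f)·deg(g), as expected for curves with no common component (the affine F_7-count falls short of the bound because intersections may lie at infinity, over extension fields, or carry multiplicity).


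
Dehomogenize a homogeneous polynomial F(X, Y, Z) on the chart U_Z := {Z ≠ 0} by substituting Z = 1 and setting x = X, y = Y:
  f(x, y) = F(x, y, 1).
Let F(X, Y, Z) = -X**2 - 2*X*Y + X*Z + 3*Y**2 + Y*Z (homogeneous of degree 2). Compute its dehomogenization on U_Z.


f(x, y) = -x**2 - 2*x*y + x + 3*y**2 + y

On U_Z we set Z = 1. Each monomial c·X^i·Y^j·Z^k in F becomes c·x^i·y^j·1^k = c·x^i·y^j.
Substituting Z = 1: F(X, Y, 1) = -x**2 - 2*x*y + x + 3*y**2 + y.
Note: deg(f) ≤ deg(F) = 2; strict inequality happens when F is divisible by Z (lost terms).


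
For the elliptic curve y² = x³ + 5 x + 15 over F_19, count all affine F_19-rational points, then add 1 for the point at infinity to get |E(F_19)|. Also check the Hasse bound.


Affine points = {(3, 0), (4, 2), (4, 17), (8, 4), (8, 15), (10, 1), (10, 18), (12, 6), (12, 13), (13, 4), (13, 15), (14, 6), (14, 13), (15, 8), (15, 11), (16, 7), (16, 12), (17, 4), (17, 15), (18, 3), (18, 16)}; affine count = 21; |E(F_19)| = 22.

Discriminant check: Δ ∝ 4a³ + 27b² = 4·5³ + 27·15² = 4·125 + 27·225 ≡ 1 (mod 19). Nonzero ⇒ E is nonsingular.
For each x ∈ F_19, compute rhs = x³ + 5·x + 15 mod 19, then count y ∈ F_19 with y² ≡ rhs.
  x = 0: rhs = 15, matching y values: none (0 points).
  x = 1: rhs = 2, matching y values: none (0 points).
  x = 2: rhs = 14, matching y values: none (0 points).
  x = 3: rhs = 0, matching y values: 0 (1 points).
  x = 4: rhs = 4, matching y values: 2, 17 (2 points).
  x = 5: rhs = 13, matching y values: none (0 points).
  x = 6: rhs = 14, matching y values: none (0 points).
  x = 7: rhs = 13, matching y values: none (0 points).
  x = 8: rhs = 16, matching y values: 4, 15 (2 points).
  x = 9: rhs = 10, matching y values: none (0 points).
  x = 10: rhs = 1, matching y values: 1, 18 (2 points).
  x = 11: rhs = 14, matching y values: none (0 points).
  x = 12: rhs = 17, matching y values: 6, 13 (2 points).
  x = 13: rhs = 16, matching y values: 4, 15 (2 points).
  x = 14: rhs = 17, matching y values: 6, 13 (2 points).
  x = 15: rhs = 7, matching y values: 8, 11 (2 points).
  x = 16: rhs = 11, matching y values: 7, 12 (2 points).
  x = 17: rhs = 16, matching y values: 4, 15 (2 points).
  x = 18: rhs = 9, matching y values: 3, 16 (2 points).
Total affine count: 21.
Full point count |E(F_19)| = 21 + 1 = 22.
Hasse bound: |22 − (19+1)| = |2| = 2 ≤ 2√19 ≈ 8.7178 ✓.


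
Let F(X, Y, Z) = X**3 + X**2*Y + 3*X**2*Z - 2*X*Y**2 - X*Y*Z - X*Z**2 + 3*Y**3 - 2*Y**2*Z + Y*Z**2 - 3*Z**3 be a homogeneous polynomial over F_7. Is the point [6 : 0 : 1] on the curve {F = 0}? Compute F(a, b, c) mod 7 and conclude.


F(6,0,1) ≡ 0 (mod 7); P is on the curve.

Evaluate F(6, 0, 1) term-by-term (mod 7).
  X**3 ↦ 1·216·1·1 = 216
  X**2*Y ↦ 1·36·0·1 = 0
  3*X**2*Z ↦ 3·36·1·1 = 108
  -2*X*Y**2 ↦ -2·6·0·1 = 0
  -X*Y*Z ↦ -1·6·0·1 = 0
  -X*Z**2 ↦ -1·6·1·1 = -6
  3*Y**3 ↦ 3·1·0·1 = 0
  -2*Y**2*Z ↦ -2·1·0·1 = 0
  Y*Z**2 ↦ 1·1·0·1 = 0
  -3*Z**3 ↦ -3·1·1·1 = -3
Sum: F(6, 0, 1) = (216) + (0) + (108) + (0) + (0) + (-6) + (0) + (0) + (0) + (-3) = 315.
Reducing mod 7: 315 ≡ 0 (mod 7).
Since F(a, b, c) ≡ 0 (mod 7), P lies on the curve.


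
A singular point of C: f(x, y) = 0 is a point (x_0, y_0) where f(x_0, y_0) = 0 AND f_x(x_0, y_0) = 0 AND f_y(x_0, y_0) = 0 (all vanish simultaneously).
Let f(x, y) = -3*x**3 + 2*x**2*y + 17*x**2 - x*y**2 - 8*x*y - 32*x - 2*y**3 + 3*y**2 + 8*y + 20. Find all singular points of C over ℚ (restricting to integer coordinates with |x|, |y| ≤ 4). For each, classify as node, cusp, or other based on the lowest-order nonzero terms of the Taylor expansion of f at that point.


Singular points: {(2, 0)}; classification: node.

Compute partial derivatives:
  f_x = -9*x**2 + 4*x*y + 34*x - y**2 - 8*y - 32.
  f_y = 2*x**2 - 2*x*y - 8*x - 6*y**2 + 6*y + 8.
Scan x_0 ∈ {−4, ..., 4}. For each x_0, f_y(x_0, y) is a polynomial in y; find its integer roots y ∈ {−4, ..., 4}, then test f_x and f at those candidates.
  x = -4: f_y(-4, y) = -6*y**2 + 14*y + 72; no integer root y with |y| ≤ 4.
  x = -3: f_y(-3, y) = -6*y**2 + 12*y + 50; no integer root y with |y| ≤ 4.
  x = -2: f_y(-2, y) = -6*y**2 + 10*y + 32; no integer root y with |y| ≤ 4.
  x = -1: f_y(-1, y) = -6*y**2 + 8*y + 18; no integer root y with |y| ≤ 4.
  x = 0: f_y(0, y) = -6*y**2 + 6*y + 8; no integer root y with |y| ≤ 4.
  x = 1: f_y(1, y) = -6*y**2 + 4*y + 2; vanishes at y ∈ {1}. (1, 1): f_x = -12 ≠ 0.
  x = 2: f_y(2, y) = -6*y**2 + 2*y; vanishes at y ∈ {0}. (2, 0): f_x = 0, f = 0 — SINGULAR.
  x = 3: f_y(3, y) = 2 - 6*y**2; no integer root y with |y| ≤ 4.
  x = 4: f_y(4, y) = -6*y**2 - 2*y + 8; vanishes at y ∈ {1}. (4, 1): f_x = -33 ≠ 0.
Only singular point on the grid: (2, 0).
Classify: substitute x = 2 + u, y = 0 + v and expand: f = -3*u**3 + 2*u**2*v - u**2 - u*v**2 - 2*v**3 + v**2.
No constant or linear terms (consistent with a singular point). Quadratic part: -u**2 + v**2. Cubic part: -3*u**3 + 2*u**2*v - u*v**2 - 2*v**3.
The quadratic part v**2 - u**2 = (v − u)(v + u) splits into two distinct linear factors, so there are two distinct tangent lines y − 0 = ±(x − 2) — this is a node (ordinary double point).
Classification: node.


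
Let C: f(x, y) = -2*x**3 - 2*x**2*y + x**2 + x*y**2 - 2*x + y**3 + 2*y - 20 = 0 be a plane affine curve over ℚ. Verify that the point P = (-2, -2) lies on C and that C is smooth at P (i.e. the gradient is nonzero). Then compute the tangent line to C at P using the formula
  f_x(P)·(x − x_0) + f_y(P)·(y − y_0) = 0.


Tangent line at P: -42*x + 14*y - 56 = 0.

Step 1: f(-2, -2) = 0, so P lies on C.
Step 2: partial derivatives
  f_x(x, y) = -6*x**2 - 4*x*y + 2*x + y**2 - 2, f_y(x, y) = -2*x**2 + 2*x*y + 3*y**2 + 2.
  f_x(P) = -42, f_y(P) = 14 (gradient nonzero, so P is smooth).
Step 3: tangent line at P: -42·(x − -2) + 14·(y − -2) = 0.
Expanding: -42*x + 14*y - 56 = 0.


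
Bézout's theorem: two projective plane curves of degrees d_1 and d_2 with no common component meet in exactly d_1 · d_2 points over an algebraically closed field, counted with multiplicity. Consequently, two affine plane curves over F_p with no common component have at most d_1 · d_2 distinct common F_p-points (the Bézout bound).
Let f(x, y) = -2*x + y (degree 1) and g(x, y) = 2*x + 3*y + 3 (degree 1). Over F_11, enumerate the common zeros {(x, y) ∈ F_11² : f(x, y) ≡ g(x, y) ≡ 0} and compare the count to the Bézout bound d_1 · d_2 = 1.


Common zeros: {(1, 2)}; count = 1; Bézout bound = 1.

deg(f) = 1, deg(g) = 1, so Bézout bound = 1.
Scan x ∈ F_11. For each x, list the y ∈ F_11 with f(x, y) ≡ 0 and those with g(x, y) ≡ 0 (mod 11); the common zeros in that column are the intersection.
  x = 0: f ≡ 0 at y ∈ {0}; g ≡ 0 at y ∈ {10}; common: ∅.
  x = 1: f ≡ 0 at y ∈ {2}; g ≡ 0 at y ∈ {2}; common: {2}.
  x = 2: f ≡ 0 at y ∈ {4}; g ≡ 0 at y ∈ {5}; common: ∅.
  x = 3: f ≡ 0 at y ∈ {6}; g ≡ 0 at y ∈ {8}; common: ∅.
  x = 4: f ≡ 0 at y ∈ {8}; g ≡ 0 at y ∈ {0}; common: ∅.
  x = 5: f ≡ 0 at y ∈ {10}; g ≡ 0 at y ∈ {3}; common: ∅.
  x = 6: f ≡ 0 at y ∈ {1}; g ≡ 0 at y ∈ {6}; common: ∅.
  x = 7: f ≡ 0 at y ∈ {3}; g ≡ 0 at y ∈ {9}; common: ∅.
  x = 8: f ≡ 0 at y ∈ {5}; g ≡ 0 at y ∈ {1}; common: ∅.
  x = 9: f ≡ 0 at y ∈ {7}; g ≡ 0 at y ∈ {4}; common: ∅.
  x = 10: f ≡ 0 at y ∈ {9}; g ≡ 0 at y ∈ {7}; common: ∅.
Collecting: common zeros = {(1, 2)}, so the count is 1.
Comparison with the Bézout bound: 1 ≤ 1 = deg(f)·deg(g), as expected for curves with no common component (the bound is attained).


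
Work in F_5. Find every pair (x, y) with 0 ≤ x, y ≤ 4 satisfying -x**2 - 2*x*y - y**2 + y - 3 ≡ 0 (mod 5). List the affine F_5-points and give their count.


Affine F_5-points: {(0, 2), (0, 4), (1, 2), (2, 3), (2, 4)}; count = 5.

For each of the 25 pairs (x, y) ∈ F_5², evaluate f(x, y) mod 5. Record the zeros.
  x = 0: [0↦2, 1↦2, 2↦0, 3↦1, 4↦0]  zeros at y ∈ {2, 4}
  x = 1: [0↦1, 1↦4, 2↦0, 3↦4, 4↦1]  zeros at y ∈ {2}
  x = 2: [0↦3, 1↦4, 2↦3, 3↦0, 4↦0]  zeros at y ∈ {3, 4}
  x = 3: [0↦3, 1↦2, 2↦4, 3↦4, 4↦2]  zeros at y ∈ ∅
  x = 4: [0↦1, 1↦3, 2↦3, 3↦1, 4↦2]  zeros at y ∈ ∅
Collecting zeros: affine points = {(0, 2), (0, 4), (1, 2), (2, 3), (2, 4)}.
Total count |C(F_5)_aff| = 5.


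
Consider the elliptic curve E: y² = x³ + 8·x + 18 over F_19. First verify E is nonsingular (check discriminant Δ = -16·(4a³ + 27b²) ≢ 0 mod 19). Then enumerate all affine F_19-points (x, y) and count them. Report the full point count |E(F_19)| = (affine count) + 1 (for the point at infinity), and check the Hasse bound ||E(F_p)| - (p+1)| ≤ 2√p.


Affine points = {(2, 2), (2, 17), (4, 0), (6, 4), (6, 15), (8, 9), (8, 10), (13, 1), (13, 18), (14, 9), (14, 10), (15, 6), (15, 13), (16, 9), (16, 10), (18, 3), (18, 16)}; affine count = 17; |E(F_19)| = 18.

Discriminant check: Δ ∝ 4a³ + 27b² = 4·8³ + 27·18² = 4·512 + 27·324 ≡ 4 (mod 19). Nonzero ⇒ E is nonsingular.
For each x ∈ F_19, compute rhs = x³ + 8·x + 18 mod 19, then count y ∈ F_19 with y² ≡ rhs.
  x = 0: rhs = 18, matching y values: none (0 points).
  x = 1: rhs = 8, matching y values: none (0 points).
  x = 2: rhs = 4, matching y values: 2, 17 (2 points).
  x = 3: rhs = 12, matching y values: none (0 points).
  x = 4: rhs = 0, matching y values: 0 (1 points).
  x = 5: rhs = 12, matching y values: none (0 points).
  x = 6: rhs = 16, matching y values: 4, 15 (2 points).
  x = 7: rhs = 18, matching y values: none (0 points).
  x = 8: rhs = 5, matching y values: 9, 10 (2 points).
  x = 9: rhs = 2, matching y values: none (0 points).
  x = 10: rhs = 15, matching y values: none (0 points).
  x = 11: rhs = 12, matching y values: none (0 points).
  x = 12: rhs = 18, matching y values: none (0 points).
  x = 13: rhs = 1, matching y values: 1, 18 (2 points).
  x = 14: rhs = 5, matching y values: 9, 10 (2 points).
  x = 15: rhs = 17, matching y values: 6, 13 (2 points).
  x = 16: rhs = 5, matching y values: 9, 10 (2 points).
  x = 17: rhs = 13, matching y values: none (0 points).
  x = 18: rhs = 9, matching y values: 3, 16 (2 points).
Total affine count: 17.
Full point count |E(F_19)| = 17 + 1 = 18.
Hasse bound: |18 − (19+1)| = |-2| = 2 ≤ 2√19 ≈ 8.7178 ✓.


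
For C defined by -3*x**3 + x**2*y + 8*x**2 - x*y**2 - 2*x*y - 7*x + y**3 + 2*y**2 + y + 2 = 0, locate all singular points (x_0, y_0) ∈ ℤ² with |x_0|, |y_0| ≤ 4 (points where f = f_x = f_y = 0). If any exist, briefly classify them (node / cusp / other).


Singular points: {(1, 0)}; classification: node.

Compute partial derivatives:
  f_x = -9*x**2 + 2*x*y + 16*x - y**2 - 2*y - 7.
  f_y = x**2 - 2*x*y - 2*x + 3*y**2 + 4*y + 1.
Scan x_0 ∈ {−4, ..., 4}. For each x_0, f_y(x_0, y) is a polynomial in y; find its integer roots y ∈ {−4, ..., 4}, then test f_x and f at those candidates.
  x = -4: f_y(-4, y) = 3*y**2 + 12*y + 25; no integer root y with |y| ≤ 4.
  x = -3: f_y(-3, y) = 3*y**2 + 10*y + 16; no integer root y with |y| ≤ 4.
  x = -2: f_y(-2, y) = 3*y**2 + 8*y + 9; no integer root y with |y| ≤ 4.
  x = -1: f_y(-1, y) = 3*y**2 + 6*y + 4; no integer root y with |y| ≤ 4.
  x = 0: f_y(0, y) = 3*y**2 + 4*y + 1; vanishes at y ∈ {-1}. (0, -1): f_x = -6 ≠ 0.
  x = 1: f_y(1, y) = 3*y**2 + 2*y; vanishes at y ∈ {0}. (1, 0): f_x = 0, f = 0 — SINGULAR.
  x = 2: f_y(2, y) = 3*y**2 + 1; no integer root y with |y| ≤ 4.
  x = 3: f_y(3, y) = 3*y**2 - 2*y + 4; no integer root y with |y| ≤ 4.
  x = 4: f_y(4, y) = 3*y**2 - 4*y + 9; no integer root y with |y| ≤ 4.
Only singular point on the grid: (1, 0).
Classify: substitute x = 1 + u, y = 0 + v and expand: f = -3*u**3 + u**2*v - u**2 - u*v**2 + v**3 + v**2.
No constant or linear terms (consistent with a singular point). Quadratic part: -u**2 + v**2. Cubic part: -3*u**3 + u**2*v - u*v**2 + v**3.
The quadratic part v**2 - u**2 = (v − u)(v + u) splits into two distinct linear factors, so there are two distinct tangent lines y − 0 = ±(x − 1) — this is a node (ordinary double point).
Classification: node.


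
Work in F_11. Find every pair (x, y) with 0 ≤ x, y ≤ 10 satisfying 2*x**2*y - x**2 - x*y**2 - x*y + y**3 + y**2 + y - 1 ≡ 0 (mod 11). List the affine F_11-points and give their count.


Affine F_11-points: {(0, 5), (0, 8), (3, 2), (5, 10), (6, 10), (7, 4), (7, 5), (7, 8), (9, 6), (10, 2), (10, 3), (10, 4)}; count = 12.

For each of the 121 pairs (x, y) ∈ F_11², evaluate f(x, y) mod 11. Record the zeros.
  x = 0: [0↦10, 1↦2, 2↦2, 3↦5, 4↦6, 5↦0, 6↦4, 7↦2, 8↦0, 9↦4, 10↦9]  zeros at y ∈ {5, 8}
  x = 1: [0↦9, 1↦1, 2↦10, 3↦9, 4↦4, 5↦1, 6↦6, 7↦3, 8↦9, 9↦8, 10↦6]  zeros at y ∈ ∅
  x = 2: [0↦6, 1↦2, 2↦2, 3↦1, 4↦5, 5↦9, 6↦8, 7↦8, 8↦4, 9↦2, 10↦8]  zeros at y ∈ ∅
  x = 3: [0↦1, 1↦5, 2↦0, 3↦3, 4↦9, 5↦2, 6↦10, 7↦6, 8↦7, 9↦8, 10↦4]  zeros at y ∈ {2}
  x = 4: [0↦5, 1↦10, 2↦4, 3↦4, 4↦5, 5↦2, 6↦1, 7↦8, 8↦7, 9↦4, 10↦5]  zeros at y ∈ ∅
  x = 5: [0↦7, 1↦6, 2↦3, 3↦4, 4↦4, 5↦9, 6↦3, 7↦3, 8↦4, 9↦1, 10↦0]  zeros at y ∈ {10}
  x = 6: [0↦7, 1↦4, 2↦8, 3↦3, 4↦6, 5↦1, 6↦5, 7↦2, 8↦9, 9↦10, 10↦0]  zeros at y ∈ {10}
  x = 7: [0↦5, 1↦4, 2↦8, 3↦1, 4↦0, 5↦0, 6↦7, 7↦5, 8↦0, 9↦9, 10↦5]  zeros at y ∈ {4, 5, 8}
  x = 8: [0↦1, 1↦6, 2↦3, 3↦9, 4↦8, 5↦6, 6↦9, 7↦1, 8↦10, 9↦9, 10↦4]  zeros at y ∈ ∅
  x = 9: [0↦6, 1↦10, 2↦4, 3↦5, 4↦8, 5↦8, 6↦0, 7↦1, 8↦6, 9↦10, 10↦8]  zeros at y ∈ {6}
  x = 10: [0↦9, 1↦5, 2↦0, 3↦0, 4↦0, 5↦6, 6↦2, 7↦5, 8↦10, 9↦1, 10↦6]  zeros at y ∈ {2, 3, 4}
Collecting zeros: affine points = {(0, 5), (0, 8), (3, 2), (5, 10), (6, 10), (7, 4), (7, 5), (7, 8), (9, 6), (10, 2), (10, 3), (10, 4)}.
Total count |C(F_11)_aff| = 12.


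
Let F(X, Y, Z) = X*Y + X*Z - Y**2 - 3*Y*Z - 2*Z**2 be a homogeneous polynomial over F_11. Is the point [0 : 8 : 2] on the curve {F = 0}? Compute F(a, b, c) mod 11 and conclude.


F(0,8,2) ≡ 1 (mod 11); P is NOT on the curve.

Evaluate F(0, 8, 2) term-by-term (mod 11).
  X*Y ↦ 1·0·8·1 = 0
  X*Z ↦ 1·0·1·2 = 0
  -Y**2 ↦ -1·1·64·1 = -64
  -3*Y*Z ↦ -3·1·8·2 = -48
  -2*Z**2 ↦ -2·1·1·4 = -8
Sum: F(0, 8, 2) = (0) + (0) + (-64) + (-48) + (-8) = -120.
Reducing mod 11: -120 ≡ 1 (mod 11).
Since F(a, b, c) ≡ 1 ≠ 0 (mod 11), P does NOT lie on the curve.


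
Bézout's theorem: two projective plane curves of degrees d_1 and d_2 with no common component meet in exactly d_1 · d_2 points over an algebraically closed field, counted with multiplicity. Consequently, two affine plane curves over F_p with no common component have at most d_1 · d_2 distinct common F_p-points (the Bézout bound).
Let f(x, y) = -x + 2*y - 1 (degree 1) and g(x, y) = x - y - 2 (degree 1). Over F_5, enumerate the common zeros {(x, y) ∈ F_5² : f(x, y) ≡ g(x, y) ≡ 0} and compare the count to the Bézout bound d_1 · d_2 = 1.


Common zeros: {(0, 3)}; count = 1; Bézout bound = 1.

deg(f) = 1, deg(g) = 1, so Bézout bound = 1.
Scan x ∈ F_5. For each x, list the y ∈ F_5 with f(x, y) ≡ 0 and those with g(x, y) ≡ 0 (mod 5); the common zeros in that column are the intersection.
  x = 0: f ≡ 0 at y ∈ {3}; g ≡ 0 at y ∈ {3}; common: {3}.
  x = 1: f ≡ 0 at y ∈ {1}; g ≡ 0 at y ∈ {4}; common: ∅.
  x = 2: f ≡ 0 at y ∈ {4}; g ≡ 0 at y ∈ {0}; common: ∅.
  x = 3: f ≡ 0 at y ∈ {2}; g ≡ 0 at y ∈ {1}; common: ∅.
  x = 4: f ≡ 0 at y ∈ {0}; g ≡ 0 at y ∈ {2}; common: ∅.
Collecting: common zeros = {(0, 3)}, so the count is 1.
Comparison with the Bézout bound: 1 ≤ 1 = deg(f)·deg(g), as expected for curves with no common component (the bound is attained).


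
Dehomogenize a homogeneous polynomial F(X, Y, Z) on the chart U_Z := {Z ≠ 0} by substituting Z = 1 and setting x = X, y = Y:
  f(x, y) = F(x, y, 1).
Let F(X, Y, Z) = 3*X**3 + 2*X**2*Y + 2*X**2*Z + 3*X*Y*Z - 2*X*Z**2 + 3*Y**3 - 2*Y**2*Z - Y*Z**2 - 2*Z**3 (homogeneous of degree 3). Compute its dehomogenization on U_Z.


f(x, y) = 3*x**3 + 2*x**2*y + 2*x**2 + 3*x*y - 2*x + 3*y**3 - 2*y**2 - y - 2

On U_Z we set Z = 1. Each monomial c·X^i·Y^j·Z^k in F becomes c·x^i·y^j·1^k = c·x^i·y^j.
Substituting Z = 1: F(X, Y, 1) = 3*x**3 + 2*x**2*y + 2*x**2 + 3*x*y - 2*x + 3*y**3 - 2*y**2 - y - 2.
Note: deg(f) ≤ deg(F) = 3; strict inequality happens when F is divisible by Z (lost terms).


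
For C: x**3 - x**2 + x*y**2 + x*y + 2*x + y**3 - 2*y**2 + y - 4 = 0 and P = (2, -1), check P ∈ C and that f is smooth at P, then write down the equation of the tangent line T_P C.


Tangent line at P: 10*x + 6*y - 14 = 0.

Step 1: f(2, -1) = 0, so P lies on C.
Step 2: partial derivatives
  f_x(x, y) = 3*x**2 - 2*x + y**2 + y + 2, f_y(x, y) = 2*x*y + x + 3*y**2 - 4*y + 1.
  f_x(P) = 10, f_y(P) = 6 (gradient nonzero, so P is smooth).
Step 3: tangent line at P: 10·(x − 2) + 6·(y − -1) = 0.
Expanding: 10*x + 6*y - 14 = 0.


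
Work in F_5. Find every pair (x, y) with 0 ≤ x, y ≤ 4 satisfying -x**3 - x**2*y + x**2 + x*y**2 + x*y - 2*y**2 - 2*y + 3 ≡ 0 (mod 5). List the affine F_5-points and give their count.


Affine F_5-points: {(1, 1), (1, 2), (2, 1), (3, 0), (3, 3), (4, 0), (4, 2)}; count = 7.

For each of the 25 pairs (x, y) ∈ F_5², evaluate f(x, y) mod 5. Record the zeros.
  x = 0: [0↦3, 1↦4, 2↦1, 3↦4, 4↦3]  zeros at y ∈ ∅
  x = 1: [0↦3, 1↦0, 2↦0, 3↦3, 4↦4]  zeros at y ∈ {1, 2}
  x = 2: [0↦4, 1↦0, 2↦1, 3↦2, 4↦3]  zeros at y ∈ {1}
  x = 3: [0↦0, 1↦3, 2↦3, 3↦0, 4↦4]  zeros at y ∈ {0, 3}
  x = 4: [0↦0, 1↦3, 2↦0, 3↦1, 4↦1]  zeros at y ∈ {0, 2}
Collecting zeros: affine points = {(1, 1), (1, 2), (2, 1), (3, 0), (3, 3), (4, 0), (4, 2)}.
Total count |C(F_5)_aff| = 7.


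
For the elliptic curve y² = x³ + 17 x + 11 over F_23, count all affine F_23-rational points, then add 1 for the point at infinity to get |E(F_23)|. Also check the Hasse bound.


Affine points = {(1, 11), (1, 12), (7, 6), (7, 17), (10, 10), (10, 13), (14, 7), (14, 16), (16, 3), (16, 20), (18, 10), (18, 13), (20, 5), (20, 18), (22, 4), (22, 19)}; affine count = 16; |E(F_23)| = 17.

Discriminant check: Δ ∝ 4a³ + 27b² = 4·17³ + 27·11² = 4·4913 + 27·121 ≡ 11 (mod 23). Nonzero ⇒ E is nonsingular.
For each x ∈ F_23, compute rhs = x³ + 17·x + 11 mod 23, then count y ∈ F_23 with y² ≡ rhs.
  x = 0: rhs = 11, matching y values: none (0 points).
  x = 1: rhs = 6, matching y values: 11, 12 (2 points).
  x = 2: rhs = 7, matching y values: none (0 points).
  x = 3: rhs = 20, matching y values: none (0 points).
  x = 4: rhs = 5, matching y values: none (0 points).
  x = 5: rhs = 14, matching y values: none (0 points).
  x = 6: rhs = 7, matching y values: none (0 points).
  x = 7: rhs = 13, matching y values: 6, 17 (2 points).
  x = 8: rhs = 15, matching y values: none (0 points).
  x = 9: rhs = 19, matching y values: none (0 points).
  x = 10: rhs = 8, matching y values: 10, 13 (2 points).
  x = 11: rhs = 11, matching y values: none (0 points).
  x = 12: rhs = 11, matching y values: none (0 points).
  x = 13: rhs = 14, matching y values: none (0 points).
  x = 14: rhs = 3, matching y values: 7, 16 (2 points).
  x = 15: rhs = 7, matching y values: none (0 points).
  x = 16: rhs = 9, matching y values: 3, 20 (2 points).
  x = 17: rhs = 15, matching y values: none (0 points).
  x = 18: rhs = 8, matching y values: 10, 13 (2 points).
  x = 19: rhs = 17, matching y values: none (0 points).
  x = 20: rhs = 2, matching y values: 5, 18 (2 points).
  x = 21: rhs = 15, matching y values: none (0 points).
  x = 22: rhs = 16, matching y values: 4, 19 (2 points).
Total affine count: 16.
Full point count |E(F_23)| = 16 + 1 = 17.
Hasse bound: |17 − (23+1)| = |-7| = 7 ≤ 2√23 ≈ 9.5917 ✓.


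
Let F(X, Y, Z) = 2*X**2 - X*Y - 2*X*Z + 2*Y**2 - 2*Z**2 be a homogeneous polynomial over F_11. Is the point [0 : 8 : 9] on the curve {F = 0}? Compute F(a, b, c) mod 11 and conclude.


F(0,8,9) ≡ 10 (mod 11); P is NOT on the curve.

Evaluate F(0, 8, 9) term-by-term (mod 11).
  2*X**2 ↦ 2·0·1·1 = 0
  -X*Y ↦ -1·0·8·1 = 0
  -2*X*Z ↦ -2·0·1·9 = 0
  2*Y**2 ↦ 2·1·64·1 = 128
  -2*Z**2 ↦ -2·1·1·81 = -162
Sum: F(0, 8, 9) = (0) + (0) + (0) + (128) + (-162) = -34.
Reducing mod 11: -34 ≡ 10 (mod 11).
Since F(a, b, c) ≡ 10 ≠ 0 (mod 11), P does NOT lie on the curve.


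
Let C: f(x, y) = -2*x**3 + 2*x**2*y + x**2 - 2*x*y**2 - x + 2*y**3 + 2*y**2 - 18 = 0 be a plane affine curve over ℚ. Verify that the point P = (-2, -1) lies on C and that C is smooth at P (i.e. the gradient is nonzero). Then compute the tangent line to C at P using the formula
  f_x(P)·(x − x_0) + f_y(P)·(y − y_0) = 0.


Tangent line at P: -23*x + 2*y - 44 = 0.

Step 1: f(-2, -1) = 0, so P lies on C.
Step 2: partial derivatives
  f_x(x, y) = -6*x**2 + 4*x*y + 2*x - 2*y**2 - 1, f_y(x, y) = 2*x**2 - 4*x*y + 6*y**2 + 4*y.
  f_x(P) = -23, f_y(P) = 2 (gradient nonzero, so P is smooth).
Step 3: tangent line at P: -23·(x − -2) + 2·(y − -1) = 0.
Expanding: -23*x + 2*y - 44 = 0.


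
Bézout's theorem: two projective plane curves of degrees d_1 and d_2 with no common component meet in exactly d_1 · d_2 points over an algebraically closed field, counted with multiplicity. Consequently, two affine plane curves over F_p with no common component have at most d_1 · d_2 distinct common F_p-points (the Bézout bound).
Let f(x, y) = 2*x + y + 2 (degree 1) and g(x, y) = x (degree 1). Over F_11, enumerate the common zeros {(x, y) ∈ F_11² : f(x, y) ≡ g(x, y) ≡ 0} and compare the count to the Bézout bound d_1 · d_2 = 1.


Common zeros: {(0, 9)}; count = 1; Bézout bound = 1.

deg(f) = 1, deg(g) = 1, so Bézout bound = 1.
Scan x ∈ F_11. For each x, list the y ∈ F_11 with f(x, y) ≡ 0 and those with g(x, y) ≡ 0 (mod 11); the common zeros in that column are the intersection.
  x = 0: f ≡ 0 at y ∈ {9}; g ≡ 0 at y ∈ {0, 1, 2, 3, 4, 5, 6, 7, 8, 9, 10}; common: {9}.
  x = 1: f ≡ 0 at y ∈ {7}; g ≡ 0 at y ∈ ∅; common: ∅.
  x = 2: f ≡ 0 at y ∈ {5}; g ≡ 0 at y ∈ ∅; common: ∅.
  x = 3: f ≡ 0 at y ∈ {3}; g ≡ 0 at y ∈ ∅; common: ∅.
  x = 4: f ≡ 0 at y ∈ {1}; g ≡ 0 at y ∈ ∅; common: ∅.
  x = 5: f ≡ 0 at y ∈ {10}; g ≡ 0 at y ∈ ∅; common: ∅.
  x = 6: f ≡ 0 at y ∈ {8}; g ≡ 0 at y ∈ ∅; common: ∅.
  x = 7: f ≡ 0 at y ∈ {6}; g ≡ 0 at y ∈ ∅; common: ∅.
  x = 8: f ≡ 0 at y ∈ {4}; g ≡ 0 at y ∈ ∅; common: ∅.
  x = 9: f ≡ 0 at y ∈ {2}; g ≡ 0 at y ∈ ∅; common: ∅.
  x = 10: f ≡ 0 at y ∈ {0}; g ≡ 0 at y ∈ ∅; common: ∅.
Collecting: common zeros = {(0, 9)}, so the count is 1.
Comparison with the Bézout bound: 1 ≤ 1 = deg(f)·deg(g), as expected for curves with no common component (the bound is attained).


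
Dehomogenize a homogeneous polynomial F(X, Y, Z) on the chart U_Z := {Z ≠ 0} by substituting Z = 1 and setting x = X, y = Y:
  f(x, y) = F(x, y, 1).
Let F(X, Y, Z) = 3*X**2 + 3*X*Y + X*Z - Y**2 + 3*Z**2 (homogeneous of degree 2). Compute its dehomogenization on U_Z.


f(x, y) = 3*x**2 + 3*x*y + x - y**2 + 3

On U_Z we set Z = 1. Each monomial c·X^i·Y^j·Z^k in F becomes c·x^i·y^j·1^k = c·x^i·y^j.
Substituting Z = 1: F(X, Y, 1) = 3*x**2 + 3*x*y + x - y**2 + 3.
Note: deg(f) ≤ deg(F) = 2; strict inequality happens when F is divisible by Z (lost terms).


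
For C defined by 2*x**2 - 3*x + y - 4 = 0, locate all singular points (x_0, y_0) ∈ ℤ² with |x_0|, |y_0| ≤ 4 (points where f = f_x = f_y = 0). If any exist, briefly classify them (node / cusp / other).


No singular points in the scanned grid; C is smooth there.

Compute partial derivatives:
  f_x = 4*x - 3.
  f_y = 1.
f_y = 1 is a nonzero constant, so f_y never vanishes: no point (x, y) can satisfy f = f_x = f_y = 0. In particular no (x, y) ∈ {−4, ..., 4}² is singular; the curve is smooth.


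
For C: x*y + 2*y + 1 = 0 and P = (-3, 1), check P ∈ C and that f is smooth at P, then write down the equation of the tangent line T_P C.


Tangent line at P: x - y + 4 = 0.

Step 1: f(-3, 1) = 0, so P lies on C.
Step 2: partial derivatives
  f_x(x, y) = y, f_y(x, y) = x + 2.
  f_x(P) = 1, f_y(P) = -1 (gradient nonzero, so P is smooth).
Step 3: tangent line at P: 1·(x − -3) + -1·(y − 1) = 0.
Expanding: x - y + 4 = 0.


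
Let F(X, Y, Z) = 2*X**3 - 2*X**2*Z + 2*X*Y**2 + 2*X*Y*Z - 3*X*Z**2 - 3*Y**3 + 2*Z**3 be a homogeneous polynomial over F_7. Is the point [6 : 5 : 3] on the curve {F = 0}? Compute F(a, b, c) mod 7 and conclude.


F(6,5,3) ≡ 3 (mod 7); P is NOT on the curve.

Evaluate F(6, 5, 3) term-by-term (mod 7).
  2*X**3 ↦ 2·216·1·1 = 432
  -2*X**2*Z ↦ -2·36·1·3 = -216
  2*X*Y**2 ↦ 2·6·25·1 = 300
  2*X*Y*Z ↦ 2·6·5·3 = 180
  -3*X*Z**2 ↦ -3·6·1·9 = -162
  -3*Y**3 ↦ -3·1·125·1 = -375
  2*Z**3 ↦ 2·1·1·27 = 54
Sum: F(6, 5, 3) = (432) + (-216) + (300) + (180) + (-162) + (-375) + (54) = 213.
Reducing mod 7: 213 ≡ 3 (mod 7).
Since F(a, b, c) ≡ 3 ≠ 0 (mod 7), P does NOT lie on the curve.


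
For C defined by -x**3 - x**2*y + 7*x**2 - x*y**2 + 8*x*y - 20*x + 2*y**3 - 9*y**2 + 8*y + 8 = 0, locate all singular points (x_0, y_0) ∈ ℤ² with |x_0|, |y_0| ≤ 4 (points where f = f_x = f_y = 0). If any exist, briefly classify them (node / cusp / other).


Singular points: {(2, 2)}; classification: node.

Compute partial derivatives:
  f_x = -3*x**2 - 2*x*y + 14*x - y**2 + 8*y - 20.
  f_y = -x**2 - 2*x*y + 8*x + 6*y**2 - 18*y + 8.
Scan x_0 ∈ {−4, ..., 4}. For each x_0, f_y(x_0, y) is a polynomial in y; find its integer roots y ∈ {−4, ..., 4}, then test f_x and f at those candidates.
  x = -4: f_y(-4, y) = 6*y**2 - 10*y - 40; no integer root y with |y| ≤ 4.
  x = -3: f_y(-3, y) = 6*y**2 - 12*y - 25; no integer root y with |y| ≤ 4.
  x = -2: f_y(-2, y) = 6*y**2 - 14*y - 12; vanishes at y ∈ {3}. (-2, 3): f_x = -33 ≠ 0.
  x = -1: f_y(-1, y) = 6*y**2 - 16*y - 1; no integer root y with |y| ≤ 4.
  x = 0: f_y(0, y) = 6*y**2 - 18*y + 8; no integer root y with |y| ≤ 4.
  x = 1: f_y(1, y) = 6*y**2 - 20*y + 15; no integer root y with |y| ≤ 4.
  x = 2: f_y(2, y) = 6*y**2 - 22*y + 20; vanishes at y ∈ {2}. (2, 2): f_x = 0, f = 0 — SINGULAR.
  x = 3: f_y(3, y) = 6*y**2 - 24*y + 23; no integer root y with |y| ≤ 4.
  x = 4: f_y(4, y) = 6*y**2 - 26*y + 24; vanishes at y ∈ {3}. (4, 3): f_x = -21 ≠ 0.
Only singular point on the grid: (2, 2).
Classify: substitute x = 2 + u, y = 2 + v and expand: f = -u**3 - u**2*v - u**2 - u*v**2 + 2*v**3 + v**2.
No constant or linear terms (consistent with a singular point). Quadratic part: -u**2 + v**2. Cubic part: -u**3 - u**2*v - u*v**2 + 2*v**3.
The quadratic part v**2 - u**2 = (v − u)(v + u) splits into two distinct linear factors, so there are two distinct tangent lines y − 2 = ±(x − 2) — this is a node (ordinary double point).
Classification: node.


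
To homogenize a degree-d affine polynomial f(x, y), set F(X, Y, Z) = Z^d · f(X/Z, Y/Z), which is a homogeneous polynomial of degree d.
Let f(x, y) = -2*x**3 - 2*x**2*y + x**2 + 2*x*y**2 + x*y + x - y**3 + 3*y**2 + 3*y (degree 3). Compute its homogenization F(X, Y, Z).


F(X, Y, Z) = -2*X**3 - 2*X**2*Y + X**2*Z + 2*X*Y**2 + X*Y*Z + X*Z**2 - Y**3 + 3*Y**2*Z + 3*Y*Z**2

deg(f) = 3.
Substitute x = X/Z, y = Y/Z into f, then multiply by Z^3.
  monomial -2·x^3·y^0 ↦ -2·X^3·Y^0·Z^0.
  monomial -2·x^2·y^1 ↦ -2·X^2·Y^1·Z^0.
  monomial 1·x^2·y^0 ↦ 1·X^2·Y^0·Z^1.
  monomial 2·x^1·y^2 ↦ 2·X^1·Y^2·Z^0.
  monomial 1·x^1·y^1 ↦ 1·X^1·Y^1·Z^1.
  monomial 1·x^1·y^0 ↦ 1·X^1·Y^0·Z^2.
  monomial -1·x^0·y^3 ↦ -1·X^0·Y^3·Z^0.
  monomial 3·x^0·y^2 ↦ 3·X^0·Y^2·Z^1.
  monomial 3·x^0·y^1 ↦ 3·X^0·Y^1·Z^2.
Collecting: F(X, Y, Z) = -2*X**3 - 2*X**2*Y + X**2*Z + 2*X*Y**2 + X*Y*Z + X*Z**2 - Y**3 + 3*Y**2*Z + 3*Y*Z**2.


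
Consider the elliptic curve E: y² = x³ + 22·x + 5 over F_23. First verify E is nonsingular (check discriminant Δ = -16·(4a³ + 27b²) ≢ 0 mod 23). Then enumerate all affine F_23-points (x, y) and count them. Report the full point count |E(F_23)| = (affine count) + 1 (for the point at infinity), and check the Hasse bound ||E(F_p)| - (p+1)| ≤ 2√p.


Affine points = {(3, 11), (3, 12), (6, 10), (6, 13), (8, 7), (8, 16), (9, 9), (9, 14), (10, 11), (10, 12), (13, 2), (13, 21), (17, 5), (17, 18), (18, 0), (20, 2), (20, 21)}; affine count = 17; |E(F_23)| = 18.

Discriminant check: Δ ∝ 4a³ + 27b² = 4·22³ + 27·5² = 4·10648 + 27·25 ≡ 4 (mod 23). Nonzero ⇒ E is nonsingular.
For each x ∈ F_23, compute rhs = x³ + 22·x + 5 mod 23, then count y ∈ F_23 with y² ≡ rhs.
  x = 0: rhs = 5, matching y values: none (0 points).
  x = 1: rhs = 5, matching y values: none (0 points).
  x = 2: rhs = 11, matching y values: none (0 points).
  x = 3: rhs = 6, matching y values: 11, 12 (2 points).
  x = 4: rhs = 19, matching y values: none (0 points).
  x = 5: rhs = 10, matching y values: none (0 points).
  x = 6: rhs = 8, matching y values: 10, 13 (2 points).
  x = 7: rhs = 19, matching y values: none (0 points).
  x = 8: rhs = 3, matching y values: 7, 16 (2 points).
  x = 9: rhs = 12, matching y values: 9, 14 (2 points).
  x = 10: rhs = 6, matching y values: 11, 12 (2 points).
  x = 11: rhs = 14, matching y values: none (0 points).
  x = 12: rhs = 19, matching y values: none (0 points).
  x = 13: rhs = 4, matching y values: 2, 21 (2 points).
  x = 14: rhs = 21, matching y values: none (0 points).
  x = 15: rhs = 7, matching y values: none (0 points).
  x = 16: rhs = 14, matching y values: none (0 points).
  x = 17: rhs = 2, matching y values: 5, 18 (2 points).
  x = 18: rhs = 0, matching y values: 0 (1 points).
  x = 19: rhs = 14, matching y values: none (0 points).
  x = 20: rhs = 4, matching y values: 2, 21 (2 points).
  x = 21: rhs = 22, matching y values: none (0 points).
  x = 22: rhs = 5, matching y values: none (0 points).
Total affine count: 17.
Full point count |E(F_23)| = 17 + 1 = 18.
Hasse bound: |18 − (23+1)| = |-6| = 6 ≤ 2√23 ≈ 9.5917 ✓.


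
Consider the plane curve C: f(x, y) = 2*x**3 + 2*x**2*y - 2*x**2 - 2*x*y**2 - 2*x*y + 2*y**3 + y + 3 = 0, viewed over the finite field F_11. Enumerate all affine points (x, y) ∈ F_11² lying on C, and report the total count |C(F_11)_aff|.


Affine F_11-points: {(0, 10), (2, 0), (2, 3), (2, 10), (4, 0), (6, 0), (10, 2)}; count = 7.

For each of the 121 pairs (x, y) ∈ F_11², evaluate f(x, y) mod 11. Record the zeros.
  x = 0: [0↦3, 1↦6, 2↦10, 3↦5, 4↦3, 5↦5, 6↦1, 7↦3, 8↦1, 9↦7, 10↦0]  zeros at y ∈ {10}
  x = 1: [0↦3, 1↦4, 2↦2, 3↦9, 4↦4, 5↦10, 6↦6, 7↦4, 8↦5, 9↦10, 10↦9]  zeros at y ∈ ∅
  x = 2: [0↦0, 1↦3, 2↦10, 3↦0, 4↦7, 5↦10, 6↦10, 7↦8, 8↦5, 9↦2, 10↦0]  zeros at y ∈ {0, 3, 10}
  x = 3: [0↦6, 1↦4, 2↦2, 3↦1, 4↦2, 5↦6, 6↦3, 7↦5, 8↦2, 9↦6, 10↦7]  zeros at y ∈ ∅
  x = 4: [0↦0, 1↦8, 2↦1, 3↦2, 4↦1, 5↦10, 6↦8, 7↦7, 8↦8, 9↦1, 10↦9]  zeros at y ∈ {0}
  x = 5: [0↦5, 1↦5, 2↦8, 3↦4, 4↦5, 5↦1, 6↦4, 7↦4, 8↦2, 9↦10, 10↦7]  zeros at y ∈ ∅
  x = 6: [0↦0, 1↦7, 2↦2, 3↦8, 4↦4, 5↦2, 6↦3, 7↦8, 8↦7, 9↦1, 10↦2]  zeros at y ∈ {0}
  x = 7: [0↦8, 1↦4, 2↦6, 3↦4, 4↦10, 5↦3, 6↦6, 7↦9, 8↦2, 9↦8, 10↦6]  zeros at y ∈ ∅
  x = 8: [0↦8, 1↦8, 2↦10, 3↦4, 4↦2, 5↦5, 6↦3, 7↦8, 8↦10, 9↦10, 10↦9]  zeros at y ∈ ∅
  x = 9: [0↦1, 1↦9, 2↦4, 3↦9, 4↦3, 5↦9, 6↦6, 7↦6, 8↦10, 9↦8, 10↦1]  zeros at y ∈ ∅
  x = 10: [0↦10, 1↦8, 2↦0, 3↦9, 4↦3, 5↦5, 6↦5, 7↦4, 8↦3, 9↦3, 10↦5]  zeros at y ∈ {2}
Collecting zeros: affine points = {(0, 10), (2, 0), (2, 3), (2, 10), (4, 0), (6, 0), (10, 2)}.
Total count |C(F_11)_aff| = 7.
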